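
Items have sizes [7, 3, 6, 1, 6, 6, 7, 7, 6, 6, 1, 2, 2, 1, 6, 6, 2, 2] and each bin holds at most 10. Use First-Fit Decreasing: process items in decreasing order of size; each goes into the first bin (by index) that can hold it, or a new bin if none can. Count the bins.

10 bins

Sorted descending: 7, 7, 7, 6, 6, 6, 6, 6, 6, 6, 3, 2, 2, 2, 2, 1, 1, 1.
bin 1: place 7, 3 left
bin 2: place 7, 3 left
bin 3: place 7, 3 left
bin 4: place 6, 4 left
bin 5: place 6, 4 left
bin 6: place 6, 4 left
bin 7: place 6, 4 left
bin 8: place 6, 4 left
bin 9: place 6, 4 left
bin 10: place 6, 4 left
bin 1: place 3, 0 left
bin 2: place 2, 1 left
bin 3: place 2, 1 left
bin 4: place 2, 2 left
bin 4: place 2, 0 left
bin 2: place 1, 0 left
bin 3: place 1, 0 left
bin 5: place 1, 3 left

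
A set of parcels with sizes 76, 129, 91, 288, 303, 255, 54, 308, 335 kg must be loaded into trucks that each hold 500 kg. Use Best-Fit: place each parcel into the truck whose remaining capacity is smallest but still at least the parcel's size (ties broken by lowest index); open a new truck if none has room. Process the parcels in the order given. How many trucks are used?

Put 76 kg in truck 1; 424 kg remain.
Put 129 kg in truck 1; 295 kg remain.
Put 91 kg in truck 1; 204 kg remain.
Put 288 kg in truck 2; 212 kg remain.
Put 303 kg in truck 3; 197 kg remain.
Put 255 kg in truck 4; 245 kg remain.
Put 54 kg in truck 3; 143 kg remain.
Put 308 kg in truck 5; 192 kg remain.
Put 335 kg in truck 6; 165 kg remain.
Final trucks: [76,129,91] [288] [303,54] [255] [308] [335].

6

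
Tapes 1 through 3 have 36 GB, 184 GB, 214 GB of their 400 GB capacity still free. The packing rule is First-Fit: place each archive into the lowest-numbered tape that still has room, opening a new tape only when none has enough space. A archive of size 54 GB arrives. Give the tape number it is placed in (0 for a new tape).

2

Tapes with room: tape 2 (184 GB), tape 3 (214 GB).
The first with room is tape 2.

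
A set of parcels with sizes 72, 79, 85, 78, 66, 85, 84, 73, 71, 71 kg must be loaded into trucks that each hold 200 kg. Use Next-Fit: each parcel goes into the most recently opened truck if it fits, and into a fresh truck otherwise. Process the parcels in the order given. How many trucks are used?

72 kg → truck 1 (remaining 128 kg)
79 kg → truck 1 (remaining 49 kg)
85 kg → truck 2 (remaining 115 kg)
78 kg → truck 2 (remaining 37 kg)
66 kg → truck 3 (remaining 134 kg)
85 kg → truck 3 (remaining 49 kg)
84 kg → truck 4 (remaining 116 kg)
73 kg → truck 4 (remaining 43 kg)
71 kg → truck 5 (remaining 129 kg)
71 kg → truck 5 (remaining 58 kg)

5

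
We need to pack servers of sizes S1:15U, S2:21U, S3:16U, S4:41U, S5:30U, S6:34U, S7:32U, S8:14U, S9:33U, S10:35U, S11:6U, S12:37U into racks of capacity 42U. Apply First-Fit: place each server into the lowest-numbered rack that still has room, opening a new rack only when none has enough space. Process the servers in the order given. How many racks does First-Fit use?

9 racks

rack 1: place S1 (15U), 27U left
rack 1: place S2 (21U), 6U left
rack 2: place S3 (16U), 26U left
rack 3: place S4 (41U), 1U left
rack 4: place S5 (30U), 12U left
rack 5: place S6 (34U), 8U left
rack 6: place S7 (32U), 10U left
rack 2: place S8 (14U), 12U left
rack 7: place S9 (33U), 9U left
rack 8: place S10 (35U), 7U left
rack 1: place S11 (6U), 0U left
rack 9: place S12 (37U), 5U left
Final racks: [15,21,6] [16,14] [41] [30] [34] [32] [33] [35] [37].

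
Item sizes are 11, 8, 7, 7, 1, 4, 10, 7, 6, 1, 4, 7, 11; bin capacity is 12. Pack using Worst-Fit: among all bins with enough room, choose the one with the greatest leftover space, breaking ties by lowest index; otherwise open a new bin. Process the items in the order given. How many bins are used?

bin 1: place 11, 1 left
bin 2: place 8, 4 left
bin 3: place 7, 5 left
bin 4: place 7, 5 left
bin 3: place 1, 4 left
bin 4: place 4, 1 left
bin 5: place 10, 2 left
bin 6: place 7, 5 left
bin 7: place 6, 6 left
bin 7: place 1, 5 left
bin 6: place 4, 1 left
bin 8: place 7, 5 left
bin 9: place 11, 1 left
Final bins: [11] [8] [7,1] [7,4] [10] [7,4] [6,1] [7] [11].

9 bins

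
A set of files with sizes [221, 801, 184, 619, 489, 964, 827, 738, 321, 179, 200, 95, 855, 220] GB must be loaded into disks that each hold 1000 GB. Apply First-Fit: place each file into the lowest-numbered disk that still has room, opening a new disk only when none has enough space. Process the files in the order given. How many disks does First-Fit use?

Put 221 GB in disk 1; 779 GB remain.
Put 801 GB in disk 2; 199 GB remain.
Put 184 GB in disk 1; 595 GB remain.
Put 619 GB in disk 3; 381 GB remain.
Put 489 GB in disk 1; 106 GB remain.
Put 964 GB in disk 4; 36 GB remain.
Put 827 GB in disk 5; 173 GB remain.
Put 738 GB in disk 6; 262 GB remain.
Put 321 GB in disk 3; 60 GB remain.
Put 179 GB in disk 2; 20 GB remain.
Put 200 GB in disk 6; 62 GB remain.
Put 95 GB in disk 1; 11 GB remain.
Put 855 GB in disk 7; 145 GB remain.
Put 220 GB in disk 8; 780 GB remain.

8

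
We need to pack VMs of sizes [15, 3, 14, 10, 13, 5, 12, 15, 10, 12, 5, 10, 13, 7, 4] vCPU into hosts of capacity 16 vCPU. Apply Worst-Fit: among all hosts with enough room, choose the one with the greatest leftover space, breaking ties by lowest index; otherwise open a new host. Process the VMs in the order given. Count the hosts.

15 vCPU → host 1 (remaining 1 vCPU)
3 vCPU → host 2 (remaining 13 vCPU)
14 vCPU → host 3 (remaining 2 vCPU)
10 vCPU → host 2 (remaining 3 vCPU)
13 vCPU → host 4 (remaining 3 vCPU)
5 vCPU → host 5 (remaining 11 vCPU)
12 vCPU → host 6 (remaining 4 vCPU)
15 vCPU → host 7 (remaining 1 vCPU)
10 vCPU → host 5 (remaining 1 vCPU)
12 vCPU → host 8 (remaining 4 vCPU)
5 vCPU → host 9 (remaining 11 vCPU)
10 vCPU → host 9 (remaining 1 vCPU)
13 vCPU → host 10 (remaining 3 vCPU)
7 vCPU → host 11 (remaining 9 vCPU)
4 vCPU → host 11 (remaining 5 vCPU)

11 hosts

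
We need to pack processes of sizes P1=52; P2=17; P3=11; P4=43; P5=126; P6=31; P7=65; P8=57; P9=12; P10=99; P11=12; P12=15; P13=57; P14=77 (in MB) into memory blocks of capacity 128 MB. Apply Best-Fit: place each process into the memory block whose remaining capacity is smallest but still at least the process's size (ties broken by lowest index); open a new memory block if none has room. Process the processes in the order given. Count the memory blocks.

P1 (52 MB) → memory block 1 (remaining 76 MB)
P2 (17 MB) → memory block 1 (remaining 59 MB)
P3 (11 MB) → memory block 1 (remaining 48 MB)
P4 (43 MB) → memory block 1 (remaining 5 MB)
P5 (126 MB) → memory block 2 (remaining 2 MB)
P6 (31 MB) → memory block 3 (remaining 97 MB)
P7 (65 MB) → memory block 3 (remaining 32 MB)
P8 (57 MB) → memory block 4 (remaining 71 MB)
P9 (12 MB) → memory block 3 (remaining 20 MB)
P10 (99 MB) → memory block 5 (remaining 29 MB)
P11 (12 MB) → memory block 3 (remaining 8 MB)
P12 (15 MB) → memory block 5 (remaining 14 MB)
P13 (57 MB) → memory block 4 (remaining 14 MB)
P14 (77 MB) → memory block 6 (remaining 51 MB)
Final memory blocks: [52,17,11,43] [126] [31,65,12,12] [57,57] [99,15] [77].

6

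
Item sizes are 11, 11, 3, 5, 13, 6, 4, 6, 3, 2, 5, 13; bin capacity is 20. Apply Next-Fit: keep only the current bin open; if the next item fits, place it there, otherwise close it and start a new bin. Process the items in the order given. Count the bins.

5 bins

Put 11 in bin 1; 9 remain.
Put 11 in bin 2; 9 remain.
Put 3 in bin 2; 6 remain.
Put 5 in bin 2; 1 remain.
Put 13 in bin 3; 7 remain.
Put 6 in bin 3; 1 remain.
Put 4 in bin 4; 16 remain.
Put 6 in bin 4; 10 remain.
Put 3 in bin 4; 7 remain.
Put 2 in bin 4; 5 remain.
Put 5 in bin 4; 0 remain.
Put 13 in bin 5; 7 remain.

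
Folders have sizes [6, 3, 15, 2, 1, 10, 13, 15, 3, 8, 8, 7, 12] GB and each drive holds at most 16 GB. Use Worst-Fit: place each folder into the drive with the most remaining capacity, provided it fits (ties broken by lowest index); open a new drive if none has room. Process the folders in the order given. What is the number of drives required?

Put 6 GB in drive 1; 10 GB remain.
Put 3 GB in drive 1; 7 GB remain.
Put 15 GB in drive 2; 1 GB remain.
Put 2 GB in drive 1; 5 GB remain.
Put 1 GB in drive 1; 4 GB remain.
Put 10 GB in drive 3; 6 GB remain.
Put 13 GB in drive 4; 3 GB remain.
Put 15 GB in drive 5; 1 GB remain.
Put 3 GB in drive 3; 3 GB remain.
Put 8 GB in drive 6; 8 GB remain.
Put 8 GB in drive 6; 0 GB remain.
Put 7 GB in drive 7; 9 GB remain.
Put 12 GB in drive 8; 4 GB remain.
Final drives: [6,3,2,1] [15] [10,3] [13] [15] [8,8] [7] [12].

8 drives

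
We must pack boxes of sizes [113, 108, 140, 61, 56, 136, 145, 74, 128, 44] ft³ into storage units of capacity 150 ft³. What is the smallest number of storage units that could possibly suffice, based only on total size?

Total size = 113 + 108 + 140 + 61 + 56 + 136 + 145 + 74 + 128 + 44 = 1005 ft³.
⌈1005 / 150⌉ = 7.

7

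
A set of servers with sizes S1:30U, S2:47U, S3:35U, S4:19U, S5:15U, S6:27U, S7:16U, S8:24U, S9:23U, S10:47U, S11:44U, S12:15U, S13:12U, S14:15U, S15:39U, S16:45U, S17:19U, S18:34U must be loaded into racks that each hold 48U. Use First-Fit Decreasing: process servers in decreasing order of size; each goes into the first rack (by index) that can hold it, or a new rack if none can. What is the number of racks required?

12

Sorted descending: 47, 47, 45, 44, 39, 35, 34, 30, 27, 24, 23, 19, 19, 16, 15, 15, 15, 12.
Put 47U in rack 1; 1U remain.
Put 47U in rack 2; 1U remain.
Put 45U in rack 3; 3U remain.
Put 44U in rack 4; 4U remain.
Put 39U in rack 5; 9U remain.
Put 35U in rack 6; 13U remain.
Put 34U in rack 7; 14U remain.
Put 30U in rack 8; 18U remain.
Put 27U in rack 9; 21U remain.
Put 24U in rack 10; 24U remain.
Put 23U in rack 10; 1U remain.
Put 19U in rack 9; 2U remain.
Put 19U in rack 11; 29U remain.
Put 16U in rack 8; 2U remain.
Put 15U in rack 11; 14U remain.
Put 15U in rack 12; 33U remain.
Put 15U in rack 12; 18U remain.
Put 12U in rack 6; 1U remain.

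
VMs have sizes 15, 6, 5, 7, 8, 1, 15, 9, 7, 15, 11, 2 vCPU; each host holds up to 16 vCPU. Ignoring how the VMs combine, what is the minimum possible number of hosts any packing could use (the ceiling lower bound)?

Total size = 15 + 6 + 5 + 7 + 8 + 1 + 15 + 9 + 7 + 15 + 11 + 2 = 101 vCPU.
⌈101 / 16⌉ = 7.

7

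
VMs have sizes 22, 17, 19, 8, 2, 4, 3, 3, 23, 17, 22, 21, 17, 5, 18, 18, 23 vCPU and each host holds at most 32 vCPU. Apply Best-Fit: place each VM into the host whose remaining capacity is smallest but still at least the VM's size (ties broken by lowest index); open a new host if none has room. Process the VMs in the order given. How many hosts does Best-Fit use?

host 1: place 22 vCPU, 10 vCPU left
host 2: place 17 vCPU, 15 vCPU left
host 3: place 19 vCPU, 13 vCPU left
host 1: place 8 vCPU, 2 vCPU left
host 1: place 2 vCPU, 0 vCPU left
host 3: place 4 vCPU, 9 vCPU left
host 3: place 3 vCPU, 6 vCPU left
host 3: place 3 vCPU, 3 vCPU left
host 4: place 23 vCPU, 9 vCPU left
host 5: place 17 vCPU, 15 vCPU left
host 6: place 22 vCPU, 10 vCPU left
host 7: place 21 vCPU, 11 vCPU left
host 8: place 17 vCPU, 15 vCPU left
host 4: place 5 vCPU, 4 vCPU left
host 9: place 18 vCPU, 14 vCPU left
host 10: place 18 vCPU, 14 vCPU left
host 11: place 23 vCPU, 9 vCPU left

11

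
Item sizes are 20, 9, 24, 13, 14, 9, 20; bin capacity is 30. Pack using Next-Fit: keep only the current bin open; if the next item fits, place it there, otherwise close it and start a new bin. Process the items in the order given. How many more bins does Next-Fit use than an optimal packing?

Next-Fit: [20,9] [24] [13,14] [9,20] → 4 bins.
Total size 109; any packing needs at least ⌈109/30⌉ = 4 bins.
So 4 is already optimal.

0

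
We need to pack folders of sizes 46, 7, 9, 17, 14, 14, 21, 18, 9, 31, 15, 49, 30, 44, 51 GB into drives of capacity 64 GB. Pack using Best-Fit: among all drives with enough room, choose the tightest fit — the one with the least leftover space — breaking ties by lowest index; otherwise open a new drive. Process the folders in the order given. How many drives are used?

drive 1: place 46 GB, 18 GB left
drive 1: place 7 GB, 11 GB left
drive 1: place 9 GB, 2 GB left
drive 2: place 17 GB, 47 GB left
drive 2: place 14 GB, 33 GB left
drive 2: place 14 GB, 19 GB left
drive 3: place 21 GB, 43 GB left
drive 2: place 18 GB, 1 GB left
drive 3: place 9 GB, 34 GB left
drive 3: place 31 GB, 3 GB left
drive 4: place 15 GB, 49 GB left
drive 4: place 49 GB, 0 GB left
drive 5: place 30 GB, 34 GB left
drive 6: place 44 GB, 20 GB left
drive 7: place 51 GB, 13 GB left
Final drives: [46,7,9] [17,14,14,18] [21,9,31] [15,49] [30] [44] [51].

7 drives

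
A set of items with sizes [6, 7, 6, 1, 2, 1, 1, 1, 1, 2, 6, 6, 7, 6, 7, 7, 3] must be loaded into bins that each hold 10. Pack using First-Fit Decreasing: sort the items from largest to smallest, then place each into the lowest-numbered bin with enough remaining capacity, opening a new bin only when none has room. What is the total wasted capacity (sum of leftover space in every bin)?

20

Sorted descending: 7, 7, 7, 7, 6, 6, 6, 6, 6, 3, 2, 2, 1, 1, 1, 1, 1.
Put 7 in bin 1; 3 remain.
Put 7 in bin 2; 3 remain.
Put 7 in bin 3; 3 remain.
Put 7 in bin 4; 3 remain.
Put 6 in bin 5; 4 remain.
Put 6 in bin 6; 4 remain.
Put 6 in bin 7; 4 remain.
Put 6 in bin 8; 4 remain.
Put 6 in bin 9; 4 remain.
Put 3 in bin 1; 0 remain.
Put 2 in bin 2; 1 remain.
Put 2 in bin 3; 1 remain.
Put 1 in bin 2; 0 remain.
Put 1 in bin 3; 0 remain.
Put 1 in bin 4; 2 remain.
Put 1 in bin 4; 1 remain.
Put 1 in bin 4; 0 remain.
9 bins × 10 = 90; used 70; unused 20.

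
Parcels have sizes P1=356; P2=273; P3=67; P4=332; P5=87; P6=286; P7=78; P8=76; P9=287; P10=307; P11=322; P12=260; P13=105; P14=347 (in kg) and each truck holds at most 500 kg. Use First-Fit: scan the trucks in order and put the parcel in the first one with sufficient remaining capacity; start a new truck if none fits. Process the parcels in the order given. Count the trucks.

9

Put P1 (356 kg) in truck 1; 144 kg remain.
Put P2 (273 kg) in truck 2; 227 kg remain.
Put P3 (67 kg) in truck 1; 77 kg remain.
Put P4 (332 kg) in truck 3; 168 kg remain.
Put P5 (87 kg) in truck 2; 140 kg remain.
Put P6 (286 kg) in truck 4; 214 kg remain.
Put P7 (78 kg) in truck 2; 62 kg remain.
Put P8 (76 kg) in truck 1; 1 kg remain.
Put P9 (287 kg) in truck 5; 213 kg remain.
Put P10 (307 kg) in truck 6; 193 kg remain.
Put P11 (322 kg) in truck 7; 178 kg remain.
Put P12 (260 kg) in truck 8; 240 kg remain.
Put P13 (105 kg) in truck 3; 63 kg remain.
Put P14 (347 kg) in truck 9; 153 kg remain.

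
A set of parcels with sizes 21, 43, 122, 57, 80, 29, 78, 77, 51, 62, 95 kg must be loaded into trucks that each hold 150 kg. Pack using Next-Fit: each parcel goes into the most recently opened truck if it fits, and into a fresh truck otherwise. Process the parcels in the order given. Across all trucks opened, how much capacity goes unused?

335

21 kg → truck 1 (remaining 129 kg)
43 kg → truck 1 (remaining 86 kg)
122 kg → truck 2 (remaining 28 kg)
57 kg → truck 3 (remaining 93 kg)
80 kg → truck 3 (remaining 13 kg)
29 kg → truck 4 (remaining 121 kg)
78 kg → truck 4 (remaining 43 kg)
77 kg → truck 5 (remaining 73 kg)
51 kg → truck 5 (remaining 22 kg)
62 kg → truck 6 (remaining 88 kg)
95 kg → truck 7 (remaining 55 kg)
7 trucks × 150 kg = 1050 kg; used 715 kg; unused 335 kg.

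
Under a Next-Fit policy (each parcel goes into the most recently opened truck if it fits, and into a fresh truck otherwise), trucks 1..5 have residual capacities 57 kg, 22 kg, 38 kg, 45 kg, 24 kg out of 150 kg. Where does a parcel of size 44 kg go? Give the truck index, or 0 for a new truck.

Next-Fit only looks at truck 5, which has 24 kg free.
44 kg does not fit, so a new truck is opened.

0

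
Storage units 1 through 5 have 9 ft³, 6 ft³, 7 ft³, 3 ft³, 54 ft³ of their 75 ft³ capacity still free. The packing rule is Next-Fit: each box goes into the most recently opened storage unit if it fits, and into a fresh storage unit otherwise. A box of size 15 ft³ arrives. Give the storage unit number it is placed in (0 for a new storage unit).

5

Next-Fit only looks at storage unit 5, which has 54 ft³ free.
15 ft³ fits there.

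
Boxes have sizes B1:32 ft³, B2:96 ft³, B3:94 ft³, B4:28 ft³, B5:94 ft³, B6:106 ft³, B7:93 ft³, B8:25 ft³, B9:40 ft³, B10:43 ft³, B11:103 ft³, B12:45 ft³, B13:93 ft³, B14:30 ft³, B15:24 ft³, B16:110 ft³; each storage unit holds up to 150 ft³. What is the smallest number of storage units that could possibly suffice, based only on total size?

8

Total size = 32 + 96 + 94 + 28 + 94 + 106 + 93 + 25 + 40 + 43 + 103 + 45 + 93 + 30 + 24 + 110 = 1056 ft³.
⌈1056 / 150⌉ = 8.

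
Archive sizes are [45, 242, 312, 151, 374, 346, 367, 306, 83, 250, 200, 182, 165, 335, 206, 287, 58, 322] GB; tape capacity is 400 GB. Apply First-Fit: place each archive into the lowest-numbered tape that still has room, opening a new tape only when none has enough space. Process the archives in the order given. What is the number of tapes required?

13

Put 45 GB in tape 1; 355 GB remain.
Put 242 GB in tape 1; 113 GB remain.
Put 312 GB in tape 2; 88 GB remain.
Put 151 GB in tape 3; 249 GB remain.
Put 374 GB in tape 4; 26 GB remain.
Put 346 GB in tape 5; 54 GB remain.
Put 367 GB in tape 6; 33 GB remain.
Put 306 GB in tape 7; 94 GB remain.
Put 83 GB in tape 1; 30 GB remain.
Put 250 GB in tape 8; 150 GB remain.
Put 200 GB in tape 3; 49 GB remain.
Put 182 GB in tape 9; 218 GB remain.
Put 165 GB in tape 9; 53 GB remain.
Put 335 GB in tape 10; 65 GB remain.
Put 206 GB in tape 11; 194 GB remain.
Put 287 GB in tape 12; 113 GB remain.
Put 58 GB in tape 2; 30 GB remain.
Put 322 GB in tape 13; 78 GB remain.
Final tapes: [45,242,83] [312,58] [151,200] [374] [346] [367] [306] [250] [182,165] [335] [206] [287] [322].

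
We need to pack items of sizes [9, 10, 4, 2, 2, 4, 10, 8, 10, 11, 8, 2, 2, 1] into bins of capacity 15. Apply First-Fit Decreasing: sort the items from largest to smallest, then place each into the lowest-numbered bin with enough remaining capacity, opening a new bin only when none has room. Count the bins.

Sorted descending: 11, 10, 10, 10, 9, 8, 8, 4, 4, 2, 2, 2, 2, 1.
bin 1: place 11, 4 left
bin 2: place 10, 5 left
bin 3: place 10, 5 left
bin 4: place 10, 5 left
bin 5: place 9, 6 left
bin 6: place 8, 7 left
bin 7: place 8, 7 left
bin 1: place 4, 0 left
bin 2: place 4, 1 left
bin 3: place 2, 3 left
bin 3: place 2, 1 left
bin 4: place 2, 3 left
bin 4: place 2, 1 left
bin 2: place 1, 0 left
Final bins: [11,4] [10,4,1] [10,2,2] [10,2,2] [9] [8] [8].

7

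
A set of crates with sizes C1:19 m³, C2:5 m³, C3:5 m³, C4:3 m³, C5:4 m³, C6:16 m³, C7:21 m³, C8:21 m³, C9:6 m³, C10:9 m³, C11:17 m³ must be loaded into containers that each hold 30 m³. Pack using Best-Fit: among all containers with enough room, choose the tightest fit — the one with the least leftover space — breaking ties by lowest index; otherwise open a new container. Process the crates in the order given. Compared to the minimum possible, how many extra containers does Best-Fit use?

Best-Fit: [19,5,5] [3,4,16,6] [21,9] [21] [17] → 5 containers.
Total size 126 m³; any packing needs at least ⌈126/30⌉ = 5 containers.
So 5 is already optimal.

0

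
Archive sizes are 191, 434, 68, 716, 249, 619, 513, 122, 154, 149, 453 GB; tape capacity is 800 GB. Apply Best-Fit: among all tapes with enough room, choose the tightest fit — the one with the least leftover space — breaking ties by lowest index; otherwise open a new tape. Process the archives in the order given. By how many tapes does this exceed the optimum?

0

Best-Fit: [191,434,68] [716] [249,513] [619,122] [154,149,453] → 5 tapes.
Total size 3668 GB; any packing needs at least ⌈3668/800⌉ = 5 tapes.
So 5 is already optimal.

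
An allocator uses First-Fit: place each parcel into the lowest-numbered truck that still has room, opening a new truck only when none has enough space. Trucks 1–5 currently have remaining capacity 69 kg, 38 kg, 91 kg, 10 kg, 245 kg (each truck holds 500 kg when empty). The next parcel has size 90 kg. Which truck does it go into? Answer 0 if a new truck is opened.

3

Trucks with room: truck 3 (91 kg), truck 5 (245 kg).
The first with room is truck 3.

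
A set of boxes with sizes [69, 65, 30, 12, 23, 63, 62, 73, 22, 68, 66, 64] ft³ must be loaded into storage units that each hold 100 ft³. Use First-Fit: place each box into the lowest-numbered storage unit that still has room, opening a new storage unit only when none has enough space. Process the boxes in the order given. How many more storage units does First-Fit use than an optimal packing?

First-Fit: [69,30] [65,12,23] [63,22] [62] [73] [68] [66] [64] → 8 storage units.
8 boxes exceed 50 ft³ (half the capacity), and no two of those can share a storage unit, so at least 8 storage units are needed.
So 8 is already optimal.

0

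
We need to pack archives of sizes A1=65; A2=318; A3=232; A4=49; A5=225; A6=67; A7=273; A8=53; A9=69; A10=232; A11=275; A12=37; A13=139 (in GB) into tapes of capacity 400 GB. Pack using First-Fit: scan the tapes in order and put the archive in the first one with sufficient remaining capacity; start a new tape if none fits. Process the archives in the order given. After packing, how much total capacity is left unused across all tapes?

A1 (65 GB) → tape 1 (remaining 335 GB)
A2 (318 GB) → tape 1 (remaining 17 GB)
A3 (232 GB) → tape 2 (remaining 168 GB)
A4 (49 GB) → tape 2 (remaining 119 GB)
A5 (225 GB) → tape 3 (remaining 175 GB)
A6 (67 GB) → tape 2 (remaining 52 GB)
A7 (273 GB) → tape 4 (remaining 127 GB)
A8 (53 GB) → tape 3 (remaining 122 GB)
A9 (69 GB) → tape 3 (remaining 53 GB)
A10 (232 GB) → tape 5 (remaining 168 GB)
A11 (275 GB) → tape 6 (remaining 125 GB)
A12 (37 GB) → tape 2 (remaining 15 GB)
A13 (139 GB) → tape 5 (remaining 29 GB)
6 tapes × 400 GB = 2400 GB; used 2034 GB; unused 366 GB.

366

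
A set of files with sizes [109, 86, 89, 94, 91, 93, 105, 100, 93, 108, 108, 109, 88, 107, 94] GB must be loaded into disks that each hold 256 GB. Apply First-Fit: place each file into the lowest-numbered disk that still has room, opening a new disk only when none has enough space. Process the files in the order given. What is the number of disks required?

8 disks

disk 1: place 109 GB, 147 GB left
disk 1: place 86 GB, 61 GB left
disk 2: place 89 GB, 167 GB left
disk 2: place 94 GB, 73 GB left
disk 3: place 91 GB, 165 GB left
disk 3: place 93 GB, 72 GB left
disk 4: place 105 GB, 151 GB left
disk 4: place 100 GB, 51 GB left
disk 5: place 93 GB, 163 GB left
disk 5: place 108 GB, 55 GB left
disk 6: place 108 GB, 148 GB left
disk 6: place 109 GB, 39 GB left
disk 7: place 88 GB, 168 GB left
disk 7: place 107 GB, 61 GB left
disk 8: place 94 GB, 162 GB left
Final disks: [109,86] [89,94] [91,93] [105,100] [93,108] [108,109] [88,107] [94].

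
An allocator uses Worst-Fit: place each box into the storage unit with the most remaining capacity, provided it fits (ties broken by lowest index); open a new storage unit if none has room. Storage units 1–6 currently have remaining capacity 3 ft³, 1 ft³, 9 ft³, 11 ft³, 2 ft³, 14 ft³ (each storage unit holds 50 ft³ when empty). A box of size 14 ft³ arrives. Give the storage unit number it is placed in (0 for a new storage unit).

Storage units with room: storage unit 6 (14 ft³).
Most room is storage unit 6 with 14 ft³ free.

6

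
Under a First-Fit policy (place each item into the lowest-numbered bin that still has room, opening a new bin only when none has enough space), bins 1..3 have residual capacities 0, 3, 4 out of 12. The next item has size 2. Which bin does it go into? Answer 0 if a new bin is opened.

2

Bins with room: bin 2 (3), bin 3 (4).
The first with room is bin 2.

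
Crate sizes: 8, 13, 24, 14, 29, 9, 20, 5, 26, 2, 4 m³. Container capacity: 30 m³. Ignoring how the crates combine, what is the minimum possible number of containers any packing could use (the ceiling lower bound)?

Total size = 8 + 13 + 24 + 14 + 29 + 9 + 20 + 5 + 26 + 2 + 4 = 154 m³.
⌈154 / 30⌉ = 6.

6 containers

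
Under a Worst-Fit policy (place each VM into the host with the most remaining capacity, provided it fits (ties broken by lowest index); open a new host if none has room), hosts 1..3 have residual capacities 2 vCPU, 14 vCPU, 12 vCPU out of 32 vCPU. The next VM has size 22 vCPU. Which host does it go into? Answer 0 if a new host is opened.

No host has ≥ 22 vCPU free, so a new host is opened.

0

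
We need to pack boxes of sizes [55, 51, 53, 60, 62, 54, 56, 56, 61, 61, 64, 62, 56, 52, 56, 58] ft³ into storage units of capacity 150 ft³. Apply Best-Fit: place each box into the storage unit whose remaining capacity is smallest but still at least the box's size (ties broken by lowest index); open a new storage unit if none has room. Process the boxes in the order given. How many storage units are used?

55 ft³ → storage unit 1 (remaining 95 ft³)
51 ft³ → storage unit 1 (remaining 44 ft³)
53 ft³ → storage unit 2 (remaining 97 ft³)
60 ft³ → storage unit 2 (remaining 37 ft³)
62 ft³ → storage unit 3 (remaining 88 ft³)
54 ft³ → storage unit 3 (remaining 34 ft³)
56 ft³ → storage unit 4 (remaining 94 ft³)
56 ft³ → storage unit 4 (remaining 38 ft³)
61 ft³ → storage unit 5 (remaining 89 ft³)
61 ft³ → storage unit 5 (remaining 28 ft³)
64 ft³ → storage unit 6 (remaining 86 ft³)
62 ft³ → storage unit 6 (remaining 24 ft³)
56 ft³ → storage unit 7 (remaining 94 ft³)
52 ft³ → storage unit 7 (remaining 42 ft³)
56 ft³ → storage unit 8 (remaining 94 ft³)
58 ft³ → storage unit 8 (remaining 36 ft³)

8 storage units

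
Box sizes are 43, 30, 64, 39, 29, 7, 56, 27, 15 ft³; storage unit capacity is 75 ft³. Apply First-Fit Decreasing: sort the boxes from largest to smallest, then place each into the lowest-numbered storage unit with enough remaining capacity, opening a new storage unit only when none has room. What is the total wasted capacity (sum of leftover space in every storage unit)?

65

Sorted descending: 64, 56, 43, 39, 30, 29, 27, 15, 7.
storage unit 1: place 64 ft³, 11 ft³ left
storage unit 2: place 56 ft³, 19 ft³ left
storage unit 3: place 43 ft³, 32 ft³ left
storage unit 4: place 39 ft³, 36 ft³ left
storage unit 3: place 30 ft³, 2 ft³ left
storage unit 4: place 29 ft³, 7 ft³ left
storage unit 5: place 27 ft³, 48 ft³ left
storage unit 2: place 15 ft³, 4 ft³ left
storage unit 1: place 7 ft³, 4 ft³ left
5 storage units × 75 ft³ = 375 ft³; used 310 ft³; unused 65 ft³.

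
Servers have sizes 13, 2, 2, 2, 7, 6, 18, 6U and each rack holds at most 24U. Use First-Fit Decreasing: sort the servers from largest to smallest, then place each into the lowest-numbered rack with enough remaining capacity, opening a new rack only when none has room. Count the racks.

3

Sorted descending: 18, 13, 7, 6, 6, 2, 2, 2.
18U → rack 1 (remaining 6U)
13U → rack 2 (remaining 11U)
7U → rack 2 (remaining 4U)
6U → rack 1 (remaining 0U)
6U → rack 3 (remaining 18U)
2U → rack 2 (remaining 2U)
2U → rack 2 (remaining 0U)
2U → rack 3 (remaining 16U)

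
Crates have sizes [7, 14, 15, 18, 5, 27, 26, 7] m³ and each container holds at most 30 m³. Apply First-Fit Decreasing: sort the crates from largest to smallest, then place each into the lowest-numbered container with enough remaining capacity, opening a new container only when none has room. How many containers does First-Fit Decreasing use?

5

Sorted descending: 27, 26, 18, 15, 14, 7, 7, 5.
27 m³ → container 1 (remaining 3 m³)
26 m³ → container 2 (remaining 4 m³)
18 m³ → container 3 (remaining 12 m³)
15 m³ → container 4 (remaining 15 m³)
14 m³ → container 4 (remaining 1 m³)
7 m³ → container 3 (remaining 5 m³)
7 m³ → container 5 (remaining 23 m³)
5 m³ → container 3 (remaining 0 m³)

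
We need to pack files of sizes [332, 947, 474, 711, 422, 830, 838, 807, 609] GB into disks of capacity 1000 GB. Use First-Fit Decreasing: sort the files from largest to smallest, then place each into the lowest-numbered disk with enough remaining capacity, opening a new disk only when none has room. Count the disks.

7 disks

Sorted descending: 947, 838, 830, 807, 711, 609, 474, 422, 332.
947 GB → disk 1 (remaining 53 GB)
838 GB → disk 2 (remaining 162 GB)
830 GB → disk 3 (remaining 170 GB)
807 GB → disk 4 (remaining 193 GB)
711 GB → disk 5 (remaining 289 GB)
609 GB → disk 6 (remaining 391 GB)
474 GB → disk 7 (remaining 526 GB)
422 GB → disk 7 (remaining 104 GB)
332 GB → disk 6 (remaining 59 GB)
Final disks: [947] [838] [830] [807] [711] [609,332] [474,422].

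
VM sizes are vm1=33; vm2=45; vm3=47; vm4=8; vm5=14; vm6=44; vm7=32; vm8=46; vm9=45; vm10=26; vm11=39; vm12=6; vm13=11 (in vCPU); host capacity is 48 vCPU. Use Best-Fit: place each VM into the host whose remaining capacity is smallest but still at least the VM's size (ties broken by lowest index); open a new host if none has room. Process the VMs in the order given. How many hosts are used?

9

host 1: place vm1 (33 vCPU), 15 vCPU left
host 2: place vm2 (45 vCPU), 3 vCPU left
host 3: place vm3 (47 vCPU), 1 vCPU left
host 1: place vm4 (8 vCPU), 7 vCPU left
host 4: place vm5 (14 vCPU), 34 vCPU left
host 5: place vm6 (44 vCPU), 4 vCPU left
host 4: place vm7 (32 vCPU), 2 vCPU left
host 6: place vm8 (46 vCPU), 2 vCPU left
host 7: place vm9 (45 vCPU), 3 vCPU left
host 8: place vm10 (26 vCPU), 22 vCPU left
host 9: place vm11 (39 vCPU), 9 vCPU left
host 1: place vm12 (6 vCPU), 1 vCPU left
host 8: place vm13 (11 vCPU), 11 vCPU left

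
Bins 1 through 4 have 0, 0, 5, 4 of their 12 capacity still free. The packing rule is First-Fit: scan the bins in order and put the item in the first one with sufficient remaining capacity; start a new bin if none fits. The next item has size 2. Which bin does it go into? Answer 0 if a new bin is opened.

3

Bins with room: bin 3 (5), bin 4 (4).
The first with room is bin 3.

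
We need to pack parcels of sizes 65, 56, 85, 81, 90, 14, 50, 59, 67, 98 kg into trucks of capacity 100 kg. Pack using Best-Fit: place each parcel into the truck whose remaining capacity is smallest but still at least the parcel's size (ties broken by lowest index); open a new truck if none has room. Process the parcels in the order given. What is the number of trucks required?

9

truck 1: place 65 kg, 35 kg left
truck 2: place 56 kg, 44 kg left
truck 3: place 85 kg, 15 kg left
truck 4: place 81 kg, 19 kg left
truck 5: place 90 kg, 10 kg left
truck 3: place 14 kg, 1 kg left
truck 6: place 50 kg, 50 kg left
truck 7: place 59 kg, 41 kg left
truck 8: place 67 kg, 33 kg left
truck 9: place 98 kg, 2 kg left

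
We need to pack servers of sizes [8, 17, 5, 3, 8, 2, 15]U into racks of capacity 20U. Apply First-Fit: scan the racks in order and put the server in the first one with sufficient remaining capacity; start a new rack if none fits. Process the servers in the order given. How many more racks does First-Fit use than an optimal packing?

1

First-Fit: [8,5,3,2] [17] [8] [15] → 4 racks.
Total size 58U; any packing needs at least ⌈58/20⌉ = 3 racks.
An optimal packing achieves that bound: [17,3] [15,5] [8,8,2] → 3 racks.
Excess: 4 − 3 = 1.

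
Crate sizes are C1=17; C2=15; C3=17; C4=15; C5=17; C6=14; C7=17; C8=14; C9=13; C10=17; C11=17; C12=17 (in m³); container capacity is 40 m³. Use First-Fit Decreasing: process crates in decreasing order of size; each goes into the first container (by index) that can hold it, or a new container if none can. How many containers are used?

6

Sorted descending: 17, 17, 17, 17, 17, 17, 17, 15, 15, 14, 14, 13.
Put 17 m³ in container 1; 23 m³ remain.
Put 17 m³ in container 1; 6 m³ remain.
Put 17 m³ in container 2; 23 m³ remain.
Put 17 m³ in container 2; 6 m³ remain.
Put 17 m³ in container 3; 23 m³ remain.
Put 17 m³ in container 3; 6 m³ remain.
Put 17 m³ in container 4; 23 m³ remain.
Put 15 m³ in container 4; 8 m³ remain.
Put 15 m³ in container 5; 25 m³ remain.
Put 14 m³ in container 5; 11 m³ remain.
Put 14 m³ in container 6; 26 m³ remain.
Put 13 m³ in container 6; 13 m³ remain.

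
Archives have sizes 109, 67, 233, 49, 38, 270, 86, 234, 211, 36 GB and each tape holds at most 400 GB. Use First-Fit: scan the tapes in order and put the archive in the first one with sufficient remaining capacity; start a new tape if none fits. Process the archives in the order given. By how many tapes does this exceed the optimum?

1

First-Fit: [109,67,49,38,86,36] [233] [270] [234] [211] → 5 tapes.
Total size 1333 GB; any packing needs at least ⌈1333/400⌉ = 4 tapes.
An optimal packing achieves that bound: [270,109] [234,86,67] [233,49,38,36] [211] → 4 tapes.
Excess: 5 − 4 = 1.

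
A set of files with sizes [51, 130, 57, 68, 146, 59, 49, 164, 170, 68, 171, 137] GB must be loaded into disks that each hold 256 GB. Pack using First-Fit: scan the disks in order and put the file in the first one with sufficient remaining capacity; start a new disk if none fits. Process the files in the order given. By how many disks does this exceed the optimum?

First-Fit: [51,130,57] [68,146] [59,49,68] [164] [170] [171] [137] → 7 disks.
6 files exceed 128 GB (half the capacity), and no two of those can share a disk, so at least 6 disks are needed.
An optimal packing achieves that bound: [171,68] [170,68] [164,59] [146,57,51] [137,49] [130] → 6 disks.
Excess: 7 − 6 = 1.

1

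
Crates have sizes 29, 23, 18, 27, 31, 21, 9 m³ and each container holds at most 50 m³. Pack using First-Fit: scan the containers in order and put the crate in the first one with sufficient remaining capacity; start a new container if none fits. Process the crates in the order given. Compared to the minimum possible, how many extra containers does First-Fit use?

0

First-Fit: [29,18] [23,27] [31,9] [21] → 4 containers.
Total size 158 m³; any packing needs at least ⌈158/50⌉ = 4 containers.
So 4 is already optimal.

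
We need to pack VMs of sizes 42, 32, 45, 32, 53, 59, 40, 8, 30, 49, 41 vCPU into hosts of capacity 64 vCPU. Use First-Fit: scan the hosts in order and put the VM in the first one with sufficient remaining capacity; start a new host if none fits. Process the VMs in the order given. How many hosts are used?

9 hosts

42 vCPU → host 1 (remaining 22 vCPU)
32 vCPU → host 2 (remaining 32 vCPU)
45 vCPU → host 3 (remaining 19 vCPU)
32 vCPU → host 2 (remaining 0 vCPU)
53 vCPU → host 4 (remaining 11 vCPU)
59 vCPU → host 5 (remaining 5 vCPU)
40 vCPU → host 6 (remaining 24 vCPU)
8 vCPU → host 1 (remaining 14 vCPU)
30 vCPU → host 7 (remaining 34 vCPU)
49 vCPU → host 8 (remaining 15 vCPU)
41 vCPU → host 9 (remaining 23 vCPU)
Final hosts: [42,8] [32,32] [45] [53] [59] [40] [30] [49] [41].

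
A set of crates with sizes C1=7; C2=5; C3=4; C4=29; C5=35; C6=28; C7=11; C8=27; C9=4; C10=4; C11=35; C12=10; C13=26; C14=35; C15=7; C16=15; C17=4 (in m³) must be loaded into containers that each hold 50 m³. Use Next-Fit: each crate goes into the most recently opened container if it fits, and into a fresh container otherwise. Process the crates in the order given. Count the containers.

8 containers

container 1: place C1 (7 m³), 43 m³ left
container 1: place C2 (5 m³), 38 m³ left
container 1: place C3 (4 m³), 34 m³ left
container 1: place C4 (29 m³), 5 m³ left
container 2: place C5 (35 m³), 15 m³ left
container 3: place C6 (28 m³), 22 m³ left
container 3: place C7 (11 m³), 11 m³ left
container 4: place C8 (27 m³), 23 m³ left
container 4: place C9 (4 m³), 19 m³ left
container 4: place C10 (4 m³), 15 m³ left
container 5: place C11 (35 m³), 15 m³ left
container 5: place C12 (10 m³), 5 m³ left
container 6: place C13 (26 m³), 24 m³ left
container 7: place C14 (35 m³), 15 m³ left
container 7: place C15 (7 m³), 8 m³ left
container 8: place C16 (15 m³), 35 m³ left
container 8: place C17 (4 m³), 31 m³ left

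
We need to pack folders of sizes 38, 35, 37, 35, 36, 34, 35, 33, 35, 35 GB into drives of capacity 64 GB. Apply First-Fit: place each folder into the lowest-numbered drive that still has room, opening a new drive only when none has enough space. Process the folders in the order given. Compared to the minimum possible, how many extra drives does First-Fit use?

0

First-Fit: [38] [35] [37] [35] [36] [34] [35] [33] [35] [35] → 10 drives.
10 folders exceed 32 GB (half the capacity), and no two of those can share a drive, so at least 10 drives are needed.
So 10 is already optimal.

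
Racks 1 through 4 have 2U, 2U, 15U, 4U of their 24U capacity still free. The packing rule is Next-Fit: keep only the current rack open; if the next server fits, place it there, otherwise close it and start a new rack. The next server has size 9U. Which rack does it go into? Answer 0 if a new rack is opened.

Next-Fit only looks at rack 4, which has 4U free.
9U does not fit, so a new rack is opened.

0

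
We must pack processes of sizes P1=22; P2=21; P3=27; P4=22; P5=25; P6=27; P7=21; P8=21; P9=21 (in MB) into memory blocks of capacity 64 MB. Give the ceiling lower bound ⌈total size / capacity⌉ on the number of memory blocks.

4

Total size = 22 + 21 + 27 + 22 + 25 + 27 + 21 + 21 + 21 = 207 MB.
⌈207 / 64⌉ = 4.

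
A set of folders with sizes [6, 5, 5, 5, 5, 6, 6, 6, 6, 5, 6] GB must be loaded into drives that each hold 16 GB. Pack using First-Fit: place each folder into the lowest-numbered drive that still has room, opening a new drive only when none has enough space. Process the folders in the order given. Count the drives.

5

drive 1: place 6 GB, 10 GB left
drive 1: place 5 GB, 5 GB left
drive 1: place 5 GB, 0 GB left
drive 2: place 5 GB, 11 GB left
drive 2: place 5 GB, 6 GB left
drive 2: place 6 GB, 0 GB left
drive 3: place 6 GB, 10 GB left
drive 3: place 6 GB, 4 GB left
drive 4: place 6 GB, 10 GB left
drive 4: place 5 GB, 5 GB left
drive 5: place 6 GB, 10 GB left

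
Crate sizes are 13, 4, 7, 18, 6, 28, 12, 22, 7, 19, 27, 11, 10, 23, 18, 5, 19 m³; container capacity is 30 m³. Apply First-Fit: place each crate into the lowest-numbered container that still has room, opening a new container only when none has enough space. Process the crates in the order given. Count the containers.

9

13 m³ → container 1 (remaining 17 m³)
4 m³ → container 1 (remaining 13 m³)
7 m³ → container 1 (remaining 6 m³)
18 m³ → container 2 (remaining 12 m³)
6 m³ → container 1 (remaining 0 m³)
28 m³ → container 3 (remaining 2 m³)
12 m³ → container 2 (remaining 0 m³)
22 m³ → container 4 (remaining 8 m³)
7 m³ → container 4 (remaining 1 m³)
19 m³ → container 5 (remaining 11 m³)
27 m³ → container 6 (remaining 3 m³)
11 m³ → container 5 (remaining 0 m³)
10 m³ → container 7 (remaining 20 m³)
23 m³ → container 8 (remaining 7 m³)
18 m³ → container 7 (remaining 2 m³)
5 m³ → container 8 (remaining 2 m³)
19 m³ → container 9 (remaining 11 m³)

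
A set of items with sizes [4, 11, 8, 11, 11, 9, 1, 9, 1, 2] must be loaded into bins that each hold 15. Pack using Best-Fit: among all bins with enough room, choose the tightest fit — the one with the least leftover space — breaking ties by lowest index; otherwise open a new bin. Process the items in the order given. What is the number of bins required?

Put 4 in bin 1; 11 remain.
Put 11 in bin 1; 0 remain.
Put 8 in bin 2; 7 remain.
Put 11 in bin 3; 4 remain.
Put 11 in bin 4; 4 remain.
Put 9 in bin 5; 6 remain.
Put 1 in bin 3; 3 remain.
Put 9 in bin 6; 6 remain.
Put 1 in bin 3; 2 remain.
Put 2 in bin 3; 0 remain.

6 bins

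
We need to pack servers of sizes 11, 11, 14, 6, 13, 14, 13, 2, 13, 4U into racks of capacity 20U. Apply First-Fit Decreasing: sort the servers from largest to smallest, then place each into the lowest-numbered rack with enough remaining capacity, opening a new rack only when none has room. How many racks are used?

Sorted descending: 14, 14, 13, 13, 13, 11, 11, 6, 4, 2.
rack 1: place 14U, 6U left
rack 2: place 14U, 6U left
rack 3: place 13U, 7U left
rack 4: place 13U, 7U left
rack 5: place 13U, 7U left
rack 6: place 11U, 9U left
rack 7: place 11U, 9U left
rack 1: place 6U, 0U left
rack 2: place 4U, 2U left
rack 2: place 2U, 0U left

7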